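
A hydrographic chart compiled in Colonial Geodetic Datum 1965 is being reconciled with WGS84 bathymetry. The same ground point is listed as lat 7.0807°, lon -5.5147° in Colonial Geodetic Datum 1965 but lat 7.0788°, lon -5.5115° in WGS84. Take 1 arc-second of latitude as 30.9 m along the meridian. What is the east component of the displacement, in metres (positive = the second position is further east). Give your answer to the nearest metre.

ΔE = 353 m

Δφ = 7.0788° − 7.0807° = -0.0019°; Δλ = -5.5115° − -5.5147° = +0.0032°.
1° of latitude = 3600 × 30.90 = 111240 m.
ΔN = Δφ × 111240 = -211.4 m; ΔE = Δλ × 111240 × cos(7.0807°) = +0.0032 × 111240 × 0.992374 = 353.3 m.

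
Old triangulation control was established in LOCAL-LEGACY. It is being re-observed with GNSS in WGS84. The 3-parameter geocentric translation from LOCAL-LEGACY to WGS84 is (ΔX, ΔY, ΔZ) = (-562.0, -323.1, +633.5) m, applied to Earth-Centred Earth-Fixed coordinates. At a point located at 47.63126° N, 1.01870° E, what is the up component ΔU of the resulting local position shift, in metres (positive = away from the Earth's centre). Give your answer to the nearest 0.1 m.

At φ = 47.63126°, λ = 1.01870°: sin φ = 0.738823, cos φ = 0.673899, sin λ = 0.017779, cos λ = 0.999842.
ΔU = cos φ cos λ·ΔX + cos φ sin λ·ΔY + sin φ·ΔZ = (0.673899)(0.999842)(-562.0) + (0.673899)(0.017779)(-323.1) + (0.738823)(633.5) = 85.50 m.

ΔU = 85.5 m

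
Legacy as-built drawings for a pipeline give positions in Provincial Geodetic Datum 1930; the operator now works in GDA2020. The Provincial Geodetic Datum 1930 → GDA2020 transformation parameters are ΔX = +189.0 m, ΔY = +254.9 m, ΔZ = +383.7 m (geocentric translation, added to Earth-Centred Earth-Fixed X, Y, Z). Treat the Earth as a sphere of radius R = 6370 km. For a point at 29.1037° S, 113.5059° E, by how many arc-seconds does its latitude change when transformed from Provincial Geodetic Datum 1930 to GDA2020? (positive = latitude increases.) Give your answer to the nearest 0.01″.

sin φ = -0.486392, cos φ = 0.873741, sin λ = 0.917019, cos λ = -0.398844.
North component: ΔN = −sin φ cos λ·ΔX − sin φ sin λ·ΔY + cos φ·ΔZ = −(-0.486392)(-0.398844)(189.0) − (-0.486392)(0.917019)(254.9) + (0.873741)(383.7) = 412.28 m.
1° of latitude spans πR/180 = 111177 m, so Δφ = 412.28 / 111177 × 3600 = 13.350″.

Δφ = 13.35″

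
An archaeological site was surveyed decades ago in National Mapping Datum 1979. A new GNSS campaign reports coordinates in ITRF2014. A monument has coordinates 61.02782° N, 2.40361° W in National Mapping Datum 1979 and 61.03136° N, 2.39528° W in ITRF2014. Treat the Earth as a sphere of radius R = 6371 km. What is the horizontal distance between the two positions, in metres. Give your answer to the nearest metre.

597 m

Δφ = 61.03136° − 61.02782° = +0.00354°; Δλ = -2.39528° − -2.40361° = +0.00833°.
1° along a meridian = πR/180 = 111195 m.
ΔN = Δφ × 111195 = 393.6 m; ΔE = Δλ × 111195 × cos(61.02782°) = +0.00833 × 111195 × 0.484385 = 448.7 m.
Distance = √(ΔE² + ΔN²) = √(448.7² + 393.6²) = 596.9 m.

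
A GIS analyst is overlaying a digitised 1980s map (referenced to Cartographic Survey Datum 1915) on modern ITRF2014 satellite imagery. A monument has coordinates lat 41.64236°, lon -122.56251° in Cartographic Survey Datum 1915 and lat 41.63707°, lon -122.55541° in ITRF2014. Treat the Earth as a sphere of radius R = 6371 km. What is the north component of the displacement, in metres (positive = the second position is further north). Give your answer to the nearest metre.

Δφ = 41.63707° − 41.64236° = -0.00529°; Δλ = -122.55541° − -122.56251° = +0.00710°.
1° along a meridian = πR/180 = 111195 m.
ΔN = Δφ × 111195 = -588.2 m; ΔE = Δλ × 111195 × cos(41.64236°) = +0.00710 × 111195 × 0.747307 = 590.0 m.

ΔN = -588 m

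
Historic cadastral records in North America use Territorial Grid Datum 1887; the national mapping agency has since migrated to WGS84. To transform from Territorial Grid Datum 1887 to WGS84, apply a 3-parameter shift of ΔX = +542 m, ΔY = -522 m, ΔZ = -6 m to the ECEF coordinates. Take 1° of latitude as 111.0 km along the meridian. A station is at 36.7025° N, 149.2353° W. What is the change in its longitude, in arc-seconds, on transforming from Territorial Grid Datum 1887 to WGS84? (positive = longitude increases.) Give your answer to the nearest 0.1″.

sin φ = 0.597660, cos φ = 0.801750, sin λ = -0.511514, cos λ = -0.859275.
East component: ΔE = −sin λ·ΔX + cos λ·ΔY = −(-0.511514)(542) + (-0.859275)(-522) = 725.78 m.
1° of latitude spans 111000 m; at latitude φ, 1° of longitude spans that × cos φ = 88994.2 m, so Δλ = 725.78 / 88994.2 × 3600 = 29.359″.

Δλ = 29.4″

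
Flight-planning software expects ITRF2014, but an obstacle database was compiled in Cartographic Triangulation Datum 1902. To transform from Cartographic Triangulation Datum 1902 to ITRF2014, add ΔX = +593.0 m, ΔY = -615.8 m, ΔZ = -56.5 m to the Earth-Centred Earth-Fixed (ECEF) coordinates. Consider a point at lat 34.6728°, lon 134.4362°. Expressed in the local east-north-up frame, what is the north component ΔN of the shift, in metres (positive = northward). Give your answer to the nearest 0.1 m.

ΔN = 439.9 m

At φ = 34.6728°, λ = 134.4362°: sin φ = 0.568889, cos φ = 0.822414, sin λ = 0.714030, cos λ = -0.700115.
ΔN = −sin φ cos λ·ΔX − sin φ sin λ·ΔY + cos φ·ΔZ = −(0.568889)(-0.700115)(593.0) − (0.568889)(0.714030)(-615.8) + (0.822414)(-56.5) = 439.86 m.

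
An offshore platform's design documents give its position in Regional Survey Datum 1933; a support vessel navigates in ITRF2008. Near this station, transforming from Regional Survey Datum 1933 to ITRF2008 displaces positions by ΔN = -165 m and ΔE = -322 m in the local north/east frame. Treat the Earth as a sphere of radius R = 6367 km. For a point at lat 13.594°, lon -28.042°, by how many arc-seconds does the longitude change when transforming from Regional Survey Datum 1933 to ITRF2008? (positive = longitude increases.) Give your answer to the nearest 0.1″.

At latitude 13.594°, cos φ = 0.971986.
One radian of longitude at latitude φ spans R cos φ, so Δλ = ΔE / (R cos φ) = -322.0 / (6367000 × 0.971986) = -5.2031e-05 rad = -10.732″.

Δλ = -10.7″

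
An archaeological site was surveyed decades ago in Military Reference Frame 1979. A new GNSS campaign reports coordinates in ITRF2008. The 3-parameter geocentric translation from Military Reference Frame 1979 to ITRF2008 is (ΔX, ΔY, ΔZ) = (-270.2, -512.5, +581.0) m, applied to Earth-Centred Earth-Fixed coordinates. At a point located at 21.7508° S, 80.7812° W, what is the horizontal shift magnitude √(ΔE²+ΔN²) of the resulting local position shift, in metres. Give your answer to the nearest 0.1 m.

792.0 m

The local east axis at (φ, λ) is (−sin λ, cos λ, 0), so ΔE = −sin(-80.7812°)·(-270.2) + cos(-80.7812°)·(-512.5) = -348.82 m.
The local north axis is (−sin φ cos λ, −sin φ sin λ, cos φ), giving ΔN = -16.041 + 187.464 + 539.635 = 711.06 m.
Horizontal magnitude = √(ΔE² + ΔN²) = √((-348.82)² + 711.06²) = 792.01 m.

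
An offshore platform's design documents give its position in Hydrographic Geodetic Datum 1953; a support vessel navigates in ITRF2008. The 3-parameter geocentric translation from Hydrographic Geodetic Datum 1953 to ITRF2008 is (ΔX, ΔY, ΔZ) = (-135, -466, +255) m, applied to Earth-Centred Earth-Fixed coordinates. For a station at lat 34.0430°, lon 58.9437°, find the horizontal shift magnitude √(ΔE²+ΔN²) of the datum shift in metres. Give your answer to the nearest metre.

At φ = 34.0430°, λ = 58.9437°: sin φ = 0.559815, cos φ = 0.828618, sin λ = 0.856661, cos λ = 0.515880.
ΔE = −sin λ·ΔX + cos λ·ΔY = −(0.856661)·(-135) + (0.515880)·(-466) = -124.75 m.
ΔN = −sin φ cos λ·ΔX − sin φ sin λ·ΔY + cos φ·ΔZ = −(0.559815)(0.515880)(-135) − (0.559815)(0.856661)(-466) + (0.828618)(255) = 473.77 m.
Horizontal magnitude = √(ΔE² + ΔN²) = √((-124.75)² + 473.77²) = 489.91 m.

490 m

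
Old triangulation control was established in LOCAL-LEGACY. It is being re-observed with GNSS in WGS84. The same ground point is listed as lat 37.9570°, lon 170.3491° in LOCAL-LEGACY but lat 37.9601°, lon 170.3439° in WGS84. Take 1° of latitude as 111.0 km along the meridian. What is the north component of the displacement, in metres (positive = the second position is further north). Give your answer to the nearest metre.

ΔN = 344 m

Δφ = 37.9601° − 37.9570° = +0.0031°; Δλ = 170.3439° − 170.3491° = -0.0052°.
ΔN = Δφ × 111000 = 344.1 m; ΔE = Δλ × 111000 × cos(37.9570°) = -0.0052 × 111000 × 0.788473 = -455.1 m.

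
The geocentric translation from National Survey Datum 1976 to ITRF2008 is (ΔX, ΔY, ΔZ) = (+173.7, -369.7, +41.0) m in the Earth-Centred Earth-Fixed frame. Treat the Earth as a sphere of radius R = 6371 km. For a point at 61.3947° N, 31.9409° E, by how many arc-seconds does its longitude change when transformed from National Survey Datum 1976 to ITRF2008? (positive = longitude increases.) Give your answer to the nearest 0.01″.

sin φ = 0.877939, cos φ = 0.478773, sin λ = 0.529044, cos λ = 0.848594.
East component: ΔE = −sin λ·ΔX + cos λ·ΔY = −(0.529044)(173.7) + (0.848594)(-369.7) = -405.62 m.
1° of latitude spans πR/180 = 111195 m; at latitude φ, 1° of longitude spans that × cos φ = 53237.1 m, so Δλ = -405.62 / 53237.1 × 3600 = -27.429″.

Δλ = -27.43″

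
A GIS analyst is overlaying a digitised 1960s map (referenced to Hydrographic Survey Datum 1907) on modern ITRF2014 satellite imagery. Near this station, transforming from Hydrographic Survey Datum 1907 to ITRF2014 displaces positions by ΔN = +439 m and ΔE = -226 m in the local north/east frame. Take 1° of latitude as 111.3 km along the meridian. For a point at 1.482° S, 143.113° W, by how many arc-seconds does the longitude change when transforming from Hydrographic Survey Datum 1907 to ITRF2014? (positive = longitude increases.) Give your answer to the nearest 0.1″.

Δλ = -7.3″

At latitude -1.482°, cos φ = 0.999665.
1° of longitude at this latitude = 111.3 × cos φ = 111.26 km, so Δλ = -226.0 / 111262.8 = -0.0020312° = -7.312″.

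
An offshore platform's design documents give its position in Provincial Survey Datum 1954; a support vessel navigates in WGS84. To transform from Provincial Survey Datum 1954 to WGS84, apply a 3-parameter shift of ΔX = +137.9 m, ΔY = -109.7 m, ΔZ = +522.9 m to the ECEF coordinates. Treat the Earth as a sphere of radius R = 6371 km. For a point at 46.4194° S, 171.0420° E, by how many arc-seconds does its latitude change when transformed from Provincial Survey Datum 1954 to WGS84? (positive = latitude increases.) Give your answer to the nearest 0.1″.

sin φ = -0.724405, cos φ = 0.689374, sin λ = 0.155710, cos λ = -0.987803.
North component: ΔN = −sin φ cos λ·ΔX − sin φ sin λ·ΔY + cos φ·ΔZ = −(-0.724405)(-0.987803)(137.9) − (-0.724405)(0.155710)(-109.7) + (0.689374)(522.9) = 249.42 m.
1° of latitude spans πR/180 = 111195 m, so Δφ = 249.42 / 111195 × 3600 = 8.075″.

Δφ = 8.1″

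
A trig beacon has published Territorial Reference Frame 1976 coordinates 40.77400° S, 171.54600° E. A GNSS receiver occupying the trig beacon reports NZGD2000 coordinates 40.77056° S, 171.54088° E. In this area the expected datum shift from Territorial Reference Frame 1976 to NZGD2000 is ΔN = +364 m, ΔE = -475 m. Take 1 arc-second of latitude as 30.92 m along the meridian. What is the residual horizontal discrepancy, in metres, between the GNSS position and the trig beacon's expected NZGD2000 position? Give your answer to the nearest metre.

47 m

Observed coordinate differences: Δφ = +0.00344°, Δλ = -0.00512°.
Converting to metres (1° lat = 111312 m, cos φ = 0.757291): observed ΔN = 382.9 m, observed ΔE = -431.6 m.
Subtracting the expected shift leaves a residual of 382.9 − (364) = 18.9 m north and -431.6 − (-475) = 43.4 m east.
Residual distance = √(18.9² + 43.4²) = 47.3 m.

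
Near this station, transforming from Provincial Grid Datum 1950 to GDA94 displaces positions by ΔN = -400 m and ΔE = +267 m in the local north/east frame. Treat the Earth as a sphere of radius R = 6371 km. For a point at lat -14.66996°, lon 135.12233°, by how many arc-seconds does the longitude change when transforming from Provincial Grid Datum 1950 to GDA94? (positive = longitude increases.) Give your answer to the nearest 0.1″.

Δλ = 8.9″

At latitude -14.66996°, cos φ = 0.967401.
One radian of longitude at latitude φ spans R cos φ, so Δλ = ΔE / (R cos φ) = 267.0 / (6371000 × 0.967401) = 4.3321e-05 rad = 8.936″.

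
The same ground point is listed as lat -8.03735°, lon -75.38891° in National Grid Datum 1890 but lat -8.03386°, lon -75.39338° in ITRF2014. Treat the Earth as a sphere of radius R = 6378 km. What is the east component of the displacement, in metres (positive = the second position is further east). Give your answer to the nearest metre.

ΔE = -493 m

Δφ = -8.03386° − -8.03735° = +0.00349°; Δλ = -75.39338° − -75.38891° = -0.00447°.
1° along a meridian = πR/180 = 111317 m.
ΔN = Δφ × 111317 = 388.5 m; ΔE = Δλ × 111317 × cos(-8.03735°) = -0.00447 × 111317 × 0.990177 = -492.7 m.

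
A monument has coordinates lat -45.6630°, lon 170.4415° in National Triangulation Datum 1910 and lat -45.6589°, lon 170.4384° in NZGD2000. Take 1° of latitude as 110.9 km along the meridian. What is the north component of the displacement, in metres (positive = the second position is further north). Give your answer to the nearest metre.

Δφ = -45.6589° − -45.6630° = +0.0041°; Δλ = 170.4384° − 170.4415° = -0.0031°.
ΔN = Δφ × 110900 = 454.7 m; ΔE = Δλ × 110900 × cos(-45.6630°) = -0.0031 × 110900 × 0.698877 = -240.3 m.

ΔN = 455 m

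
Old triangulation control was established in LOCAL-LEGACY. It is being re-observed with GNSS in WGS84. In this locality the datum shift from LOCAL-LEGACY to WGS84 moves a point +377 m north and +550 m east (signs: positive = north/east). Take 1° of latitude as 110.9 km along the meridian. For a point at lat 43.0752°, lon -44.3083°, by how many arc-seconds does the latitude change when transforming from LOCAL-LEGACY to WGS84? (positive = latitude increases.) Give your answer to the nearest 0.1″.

1° of latitude = 110.9 km, so Δφ = 377.0 / 110900 = 0.0033995° = 12.238″.

Δφ = 12.2″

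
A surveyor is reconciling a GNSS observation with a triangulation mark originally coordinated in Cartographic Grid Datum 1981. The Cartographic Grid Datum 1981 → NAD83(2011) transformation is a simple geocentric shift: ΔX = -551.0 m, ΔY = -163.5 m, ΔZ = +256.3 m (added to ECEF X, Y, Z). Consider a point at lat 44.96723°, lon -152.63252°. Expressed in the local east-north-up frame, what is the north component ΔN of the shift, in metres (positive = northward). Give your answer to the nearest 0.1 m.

The local north axis is (−sin φ cos λ, −sin φ sin λ, cos φ), giving ΔN = -345.811 − 53.116 + 181.335 = -217.59 m.

ΔN = -217.6 m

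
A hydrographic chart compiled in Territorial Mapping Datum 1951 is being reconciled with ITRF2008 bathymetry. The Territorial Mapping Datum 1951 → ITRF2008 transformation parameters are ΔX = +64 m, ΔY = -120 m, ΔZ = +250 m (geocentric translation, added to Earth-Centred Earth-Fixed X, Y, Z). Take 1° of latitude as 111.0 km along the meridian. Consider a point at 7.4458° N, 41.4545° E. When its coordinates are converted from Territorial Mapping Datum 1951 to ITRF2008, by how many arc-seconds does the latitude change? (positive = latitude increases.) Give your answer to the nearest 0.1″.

Δφ = 8.2″

sin φ = 0.129588, cos φ = 0.991568, sin λ = 0.662025, cos λ = 0.749482.
North component: ΔN = −sin φ cos λ·ΔX − sin φ sin λ·ΔY + cos φ·ΔZ = −(0.129588)(0.749482)(64) − (0.129588)(0.662025)(-120) + (0.991568)(250) = 251.97 m.
1° of latitude spans 111000 m, so Δφ = 251.97 / 111000 × 3600 = 8.172″.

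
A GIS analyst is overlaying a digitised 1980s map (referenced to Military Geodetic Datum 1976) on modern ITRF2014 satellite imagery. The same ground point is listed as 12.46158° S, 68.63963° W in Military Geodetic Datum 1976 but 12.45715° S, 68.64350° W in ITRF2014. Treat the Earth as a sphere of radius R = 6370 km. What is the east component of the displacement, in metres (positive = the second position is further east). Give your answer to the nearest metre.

ΔE = -420 m

Δφ = -12.45715° − -12.46158° = +0.00443°; Δλ = -68.64350° − -68.63963° = -0.00387°.
1° along a meridian = πR/180 = 111177 m.
ΔN = Δφ × 111177 = 492.5 m; ΔE = Δλ × 111177 × cos(-12.46158°) = -0.00387 × 111177 × 0.976441 = -420.1 m.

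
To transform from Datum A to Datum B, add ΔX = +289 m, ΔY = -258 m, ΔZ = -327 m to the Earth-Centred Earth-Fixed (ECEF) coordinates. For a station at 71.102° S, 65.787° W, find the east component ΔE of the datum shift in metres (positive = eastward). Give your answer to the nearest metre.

ΔE = 158 m

The local east axis at (φ, λ) is (−sin λ, cos λ, 0), so ΔE = −sin(-65.787°)·289 + cos(-65.787°)·(-258) = 157.76 m.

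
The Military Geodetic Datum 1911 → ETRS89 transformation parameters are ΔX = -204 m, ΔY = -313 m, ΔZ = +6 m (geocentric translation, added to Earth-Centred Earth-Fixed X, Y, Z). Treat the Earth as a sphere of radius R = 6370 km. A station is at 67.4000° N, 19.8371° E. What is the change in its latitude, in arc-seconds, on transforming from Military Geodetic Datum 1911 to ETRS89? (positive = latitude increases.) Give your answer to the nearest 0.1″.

sin φ = 0.923210, cos φ = 0.384295, sin λ = 0.339347, cos λ = 0.940661.
North component: ΔN = −sin φ cos λ·ΔX − sin φ sin λ·ΔY + cos φ·ΔZ = −(0.923210)(0.940661)(-204) − (0.923210)(0.339347)(-313) + (0.384295)(6) = 277.52 m.
1° of latitude spans πR/180 = 111177 m, so Δφ = 277.52 / 111177 × 3600 = 8.986″.

Δφ = 9.0″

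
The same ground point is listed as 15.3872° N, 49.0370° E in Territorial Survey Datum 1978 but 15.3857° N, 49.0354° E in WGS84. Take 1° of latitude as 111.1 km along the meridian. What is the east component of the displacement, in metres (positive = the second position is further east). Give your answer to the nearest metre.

Δφ = 15.3857° − 15.3872° = -0.0015°; Δλ = 49.0354° − 49.0370° = -0.0016°.
ΔN = Δφ × 111100 = -166.7 m; ΔE = Δλ × 111100 × cos(15.3872°) = -0.0016 × 111100 × 0.964155 = -171.4 m.

ΔE = -171 m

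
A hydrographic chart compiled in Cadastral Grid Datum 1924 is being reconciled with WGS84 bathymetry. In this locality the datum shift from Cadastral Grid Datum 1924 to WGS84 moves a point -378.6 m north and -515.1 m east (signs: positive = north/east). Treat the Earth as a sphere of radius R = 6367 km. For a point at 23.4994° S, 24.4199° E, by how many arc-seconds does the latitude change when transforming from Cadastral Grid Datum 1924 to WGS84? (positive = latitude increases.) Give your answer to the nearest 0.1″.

Δφ = -12.3″

On a sphere of radius R, 1 rad of latitude = R, so Δφ = ΔN / R = -378.6 / 6367000 = -5.9463e-05 rad = -12.265″.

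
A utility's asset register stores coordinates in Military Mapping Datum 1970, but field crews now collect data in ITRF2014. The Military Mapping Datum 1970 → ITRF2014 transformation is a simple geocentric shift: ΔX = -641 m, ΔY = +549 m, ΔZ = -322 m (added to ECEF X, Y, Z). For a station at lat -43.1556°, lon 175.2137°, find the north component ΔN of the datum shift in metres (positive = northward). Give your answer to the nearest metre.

The local north axis is (−sin φ cos λ, −sin φ sin λ, cos φ), giving ΔN = 436.904 + 31.332 − 234.899 = 233.34 m.

ΔN = 233 m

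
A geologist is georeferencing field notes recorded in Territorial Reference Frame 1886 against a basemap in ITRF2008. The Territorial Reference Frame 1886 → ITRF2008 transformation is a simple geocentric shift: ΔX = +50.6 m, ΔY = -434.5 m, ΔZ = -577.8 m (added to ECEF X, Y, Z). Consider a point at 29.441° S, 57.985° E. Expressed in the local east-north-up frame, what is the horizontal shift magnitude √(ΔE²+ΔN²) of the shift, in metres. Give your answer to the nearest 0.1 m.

At φ = -29.441°, λ = 57.985°: sin φ = -0.491527, cos φ = 0.870862, sin λ = 0.847909, cos λ = 0.530141.
ΔE = −sin λ·ΔX + cos λ·ΔY = −(0.847909)·(50.6) + (0.530141)·(-434.5) = -273.25 m.
ΔN = −sin φ cos λ·ΔX − sin φ sin λ·ΔY + cos φ·ΔZ = −(-0.491527)(0.530141)(50.6) − (-0.491527)(0.847909)(-434.5) + (0.870862)(-577.8) = -671.09 m.
Horizontal magnitude = √(ΔE² + ΔN²) = √((-273.25)² + (-671.09)²) = 724.58 m.

724.6 m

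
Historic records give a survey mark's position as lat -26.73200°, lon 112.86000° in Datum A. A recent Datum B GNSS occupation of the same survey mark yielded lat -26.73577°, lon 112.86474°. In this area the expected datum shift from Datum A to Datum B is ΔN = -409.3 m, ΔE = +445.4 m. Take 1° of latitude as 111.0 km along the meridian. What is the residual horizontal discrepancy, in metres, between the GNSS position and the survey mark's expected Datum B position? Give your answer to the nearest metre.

26 m

Observed coordinate differences: Δφ = -0.00377°, Δλ = +0.00474°.
Converting to metres (1° lat = 111000 m, cos φ = 0.893120): observed ΔN = -418.5 m, observed ΔE = 469.9 m.
Subtracting the expected shift leaves a residual of -418.5 − (-409.3) = -9.2 m north and 469.9 − (445.4) = 24.5 m east.
Residual distance = √((-9.2)² + 24.5²) = 26.2 m.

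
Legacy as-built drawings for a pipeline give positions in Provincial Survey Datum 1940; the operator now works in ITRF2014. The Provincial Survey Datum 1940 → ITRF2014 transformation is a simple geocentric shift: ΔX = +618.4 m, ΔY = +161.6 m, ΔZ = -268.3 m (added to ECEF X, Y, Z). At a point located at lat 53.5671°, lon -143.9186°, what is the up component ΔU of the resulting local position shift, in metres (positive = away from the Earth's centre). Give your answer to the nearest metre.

ΔU = -569 m

At φ = 53.5671°, λ = -143.9186°: sin φ = 0.804553, cos φ = 0.593881, sin λ = -0.588934, cos λ = -0.808181.
ΔU = cos φ cos λ·ΔX + cos φ sin λ·ΔY + sin φ·ΔZ = (0.593881)(-0.808181)(618.4) + (0.593881)(-0.588934)(161.6) + (0.804553)(-268.3) = -569.19 m.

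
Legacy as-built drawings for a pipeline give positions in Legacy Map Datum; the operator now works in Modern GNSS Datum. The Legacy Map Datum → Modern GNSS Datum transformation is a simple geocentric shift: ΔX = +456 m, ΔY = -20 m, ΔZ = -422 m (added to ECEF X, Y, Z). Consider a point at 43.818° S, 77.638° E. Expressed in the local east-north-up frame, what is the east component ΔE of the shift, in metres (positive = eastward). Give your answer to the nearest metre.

ΔE = -450 m

At φ = -43.818°, λ = 77.638°: sin φ = -0.692370, cos φ = 0.721543, sin λ = 0.976814, cos λ = 0.214088.
ΔE = −sin λ·ΔX + cos λ·ΔY = −(0.976814)·(456) + (0.214088)·(-20) = -449.71 m.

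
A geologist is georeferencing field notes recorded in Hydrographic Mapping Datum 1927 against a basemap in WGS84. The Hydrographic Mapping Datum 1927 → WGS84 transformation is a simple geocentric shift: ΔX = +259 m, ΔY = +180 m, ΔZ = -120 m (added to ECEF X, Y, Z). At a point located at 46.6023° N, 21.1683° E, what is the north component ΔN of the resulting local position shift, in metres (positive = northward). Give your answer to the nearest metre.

At φ = 46.6023°, λ = 21.1683°: sin φ = 0.726602, cos φ = 0.687058, sin λ = 0.361109, cos λ = 0.932524.
ΔN = −sin φ cos λ·ΔX − sin φ sin λ·ΔY + cos φ·ΔZ = −(0.726602)(0.932524)(259) − (0.726602)(0.361109)(180) + (0.687058)(-120) = -305.17 m.

ΔN = -305 m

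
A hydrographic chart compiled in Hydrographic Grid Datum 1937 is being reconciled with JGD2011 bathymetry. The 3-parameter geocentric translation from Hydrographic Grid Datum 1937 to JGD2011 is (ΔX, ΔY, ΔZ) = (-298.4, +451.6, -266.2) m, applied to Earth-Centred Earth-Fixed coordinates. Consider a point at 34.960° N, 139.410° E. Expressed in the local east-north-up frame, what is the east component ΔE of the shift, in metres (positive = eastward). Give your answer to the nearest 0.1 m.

ΔE = -148.8 m

At φ = 34.960°, λ = 139.410°: sin φ = 0.573004, cos φ = 0.819552, sin λ = 0.650642, cos λ = -0.759385.
ΔE = −sin λ·ΔX + cos λ·ΔY = −(0.650642)·(-298.4) + (-0.759385)·(451.6) = -148.79 m.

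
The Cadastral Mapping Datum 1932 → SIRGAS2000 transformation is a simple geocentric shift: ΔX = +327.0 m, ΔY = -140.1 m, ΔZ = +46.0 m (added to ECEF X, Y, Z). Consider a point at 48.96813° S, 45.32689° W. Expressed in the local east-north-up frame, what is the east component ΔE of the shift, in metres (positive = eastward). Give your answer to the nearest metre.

At φ = -48.96813°, λ = -45.32689°: sin φ = -0.754345, cos φ = 0.656479, sin λ = -0.711130, cos λ = 0.703061.
ΔE = −sin λ·ΔX + cos λ·ΔY = −(-0.711130)·(327.0) + (0.703061)·(-140.1) = 134.04 m.

ΔE = 134 m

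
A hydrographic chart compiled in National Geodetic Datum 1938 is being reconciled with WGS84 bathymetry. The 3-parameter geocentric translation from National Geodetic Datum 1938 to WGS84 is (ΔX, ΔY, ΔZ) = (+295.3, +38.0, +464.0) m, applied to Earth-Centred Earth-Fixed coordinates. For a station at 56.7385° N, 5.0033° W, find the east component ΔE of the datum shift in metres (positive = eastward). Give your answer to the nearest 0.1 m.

ΔE = 63.6 m

The local east axis at (φ, λ) is (−sin λ, cos λ, 0), so ΔE = −sin(-5.0033°)·295.3 + cos(-5.0033°)·38.0 = 63.61 m.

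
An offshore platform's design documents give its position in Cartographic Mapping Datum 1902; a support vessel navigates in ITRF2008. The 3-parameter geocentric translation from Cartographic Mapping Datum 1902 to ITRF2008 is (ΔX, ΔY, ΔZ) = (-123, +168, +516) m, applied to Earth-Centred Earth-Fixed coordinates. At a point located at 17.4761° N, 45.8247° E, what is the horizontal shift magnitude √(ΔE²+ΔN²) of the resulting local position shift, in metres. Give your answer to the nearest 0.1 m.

The local east axis at (φ, λ) is (−sin λ, cos λ, 0), so ΔE = −sin(45.8247°)·(-123) + cos(45.8247°)·168 = 205.29 m.
The local north axis is (−sin φ cos λ, −sin φ sin λ, cos φ), giving ΔN = 25.740 − 36.185 + 492.183 = 481.74 m.
Horizontal magnitude = √(ΔE² + ΔN²) = √(205.29² + 481.74²) = 523.66 m.

523.7 m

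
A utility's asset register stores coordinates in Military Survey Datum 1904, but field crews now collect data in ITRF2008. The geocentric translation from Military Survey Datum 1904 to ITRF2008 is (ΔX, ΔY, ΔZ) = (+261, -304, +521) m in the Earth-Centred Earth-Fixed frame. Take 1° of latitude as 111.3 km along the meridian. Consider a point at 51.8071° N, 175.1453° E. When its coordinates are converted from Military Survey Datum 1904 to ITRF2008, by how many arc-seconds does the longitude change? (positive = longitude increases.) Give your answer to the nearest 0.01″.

Δλ = 14.69″

sin φ = 0.785934, cos φ = 0.618311, sin λ = 0.084629, cos λ = -0.996413.
East component: ΔE = −sin λ·ΔX + cos λ·ΔY = −(0.084629)(261) + (-0.996413)(-304) = 280.82 m.
1° of latitude spans 111300 m; at latitude φ, 1° of longitude spans that × cos φ = 68818.0 m, so Δλ = 280.82 / 68818.0 × 3600 = 14.690″.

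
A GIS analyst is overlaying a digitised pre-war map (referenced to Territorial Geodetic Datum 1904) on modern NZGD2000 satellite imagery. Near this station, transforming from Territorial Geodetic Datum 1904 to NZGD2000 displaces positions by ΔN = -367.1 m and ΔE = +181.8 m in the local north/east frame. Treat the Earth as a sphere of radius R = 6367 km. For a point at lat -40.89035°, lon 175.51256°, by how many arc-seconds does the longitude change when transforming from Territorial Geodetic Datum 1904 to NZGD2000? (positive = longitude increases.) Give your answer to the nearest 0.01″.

Δλ = 7.79″

At latitude -40.89035°, cos φ = 0.755964.
One radian of longitude at latitude φ spans R cos φ, so Δλ = ΔE / (R cos φ) = 181.8 / (6367000 × 0.755964) = 3.7771e-05 rad = 7.791″.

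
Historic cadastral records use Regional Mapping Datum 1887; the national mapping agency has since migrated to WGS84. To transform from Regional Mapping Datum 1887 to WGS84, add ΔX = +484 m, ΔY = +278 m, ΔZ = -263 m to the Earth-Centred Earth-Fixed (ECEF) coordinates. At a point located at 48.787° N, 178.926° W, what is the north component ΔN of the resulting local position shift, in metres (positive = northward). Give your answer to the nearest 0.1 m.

ΔN = 194.7 m

The local north axis is (−sin φ cos λ, −sin φ sin λ, cos φ), giving ΔN = 364.033 + 3.920 − 173.280 = 194.67 m.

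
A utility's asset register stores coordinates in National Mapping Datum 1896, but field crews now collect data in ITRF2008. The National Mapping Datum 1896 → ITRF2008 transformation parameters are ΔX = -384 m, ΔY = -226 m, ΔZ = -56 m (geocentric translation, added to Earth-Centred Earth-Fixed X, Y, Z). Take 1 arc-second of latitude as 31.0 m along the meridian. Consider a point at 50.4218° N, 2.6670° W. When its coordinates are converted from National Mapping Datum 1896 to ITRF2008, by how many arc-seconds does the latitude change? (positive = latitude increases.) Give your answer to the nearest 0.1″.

Δφ = 8.1″

sin φ = 0.770756, cos φ = 0.637131, sin λ = -0.046531, cos λ = 0.998917.
North component: ΔN = −sin φ cos λ·ΔX − sin φ sin λ·ΔY + cos φ·ΔZ = −(0.770756)(0.998917)(-384) − (0.770756)(-0.046531)(-226) + (0.637131)(-56) = 251.86 m.
1° of latitude spans 3600 × 31.00 = 111600 m, so Δφ = 251.86 / 111600 × 3600 = 8.125″.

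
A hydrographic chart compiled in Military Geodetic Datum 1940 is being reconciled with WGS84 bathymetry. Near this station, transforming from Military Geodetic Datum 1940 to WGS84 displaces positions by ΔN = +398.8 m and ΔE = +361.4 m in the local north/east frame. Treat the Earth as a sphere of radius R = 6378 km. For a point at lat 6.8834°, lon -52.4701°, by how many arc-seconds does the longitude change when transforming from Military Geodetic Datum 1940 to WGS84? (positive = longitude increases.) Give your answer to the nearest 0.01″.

At latitude 6.8834°, cos φ = 0.992792.
One radian of longitude at latitude φ spans R cos φ, so Δλ = ΔE / (R cos φ) = 361.4 / (6378000 × 0.992792) = 5.7075e-05 rad = 11.773″.

Δλ = 11.77″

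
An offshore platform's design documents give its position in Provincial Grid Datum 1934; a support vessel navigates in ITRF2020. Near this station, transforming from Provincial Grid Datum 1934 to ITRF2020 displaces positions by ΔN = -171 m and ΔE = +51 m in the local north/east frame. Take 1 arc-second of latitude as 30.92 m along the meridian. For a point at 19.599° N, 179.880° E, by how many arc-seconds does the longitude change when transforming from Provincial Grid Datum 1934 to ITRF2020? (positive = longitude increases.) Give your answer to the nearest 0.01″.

At latitude 19.599°, cos φ = 0.942063.
1″ of longitude at this latitude = 30.92 × cos φ = 29.1286 m, so Δλ = 51.0 / 29.1286 = 1.751″.

Δλ = 1.75″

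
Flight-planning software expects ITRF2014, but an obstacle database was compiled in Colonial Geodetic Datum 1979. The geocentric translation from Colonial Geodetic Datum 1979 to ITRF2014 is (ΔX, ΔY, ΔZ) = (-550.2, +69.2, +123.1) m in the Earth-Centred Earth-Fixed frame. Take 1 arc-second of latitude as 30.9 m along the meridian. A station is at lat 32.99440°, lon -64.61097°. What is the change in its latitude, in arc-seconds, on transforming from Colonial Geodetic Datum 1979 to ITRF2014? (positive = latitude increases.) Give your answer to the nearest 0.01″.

sin φ = 0.544557, cos φ = 0.838724, sin λ = -0.903417, cos λ = 0.428762.
North component: ΔN = −sin φ cos λ·ΔX − sin φ sin λ·ΔY + cos φ·ΔZ = −(0.544557)(0.428762)(-550.2) − (0.544557)(-0.903417)(69.2) + (0.838724)(123.1) = 265.75 m.
1° of latitude spans 3600 × 30.90 = 111240 m, so Δφ = 265.75 / 111240 × 3600 = 8.600″.

Δφ = 8.60″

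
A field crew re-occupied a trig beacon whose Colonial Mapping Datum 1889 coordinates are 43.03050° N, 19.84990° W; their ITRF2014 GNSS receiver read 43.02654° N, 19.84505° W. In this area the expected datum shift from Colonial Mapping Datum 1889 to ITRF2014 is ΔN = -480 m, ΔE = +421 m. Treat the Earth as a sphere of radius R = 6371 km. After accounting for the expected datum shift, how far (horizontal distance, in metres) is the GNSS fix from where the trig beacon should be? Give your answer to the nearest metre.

48 m

Observed coordinate differences: Δφ = -0.00396°, Δλ = +0.00485°.
Converting to metres (1° lat = 111195 m, cos φ = 0.730991): observed ΔN = -440.3 m, observed ΔE = 394.2 m.
Subtracting the expected shift leaves a residual of -440.3 − (-480) = 39.7 m north and 394.2 − (421) = -26.8 m east.
Residual distance = √(39.7² + (-26.8)²) = 47.9 m.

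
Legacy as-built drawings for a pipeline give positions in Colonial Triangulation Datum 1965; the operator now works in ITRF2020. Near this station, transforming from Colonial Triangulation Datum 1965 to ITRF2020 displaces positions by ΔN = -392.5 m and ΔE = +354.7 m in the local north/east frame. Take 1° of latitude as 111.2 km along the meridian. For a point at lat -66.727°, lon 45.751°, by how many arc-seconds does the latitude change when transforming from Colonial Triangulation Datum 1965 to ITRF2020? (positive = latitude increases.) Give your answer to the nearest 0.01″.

1° of latitude = 111.2 km, so Δφ = -392.5 / 111200 = -0.0035297° = -12.707″.

Δφ = -12.71″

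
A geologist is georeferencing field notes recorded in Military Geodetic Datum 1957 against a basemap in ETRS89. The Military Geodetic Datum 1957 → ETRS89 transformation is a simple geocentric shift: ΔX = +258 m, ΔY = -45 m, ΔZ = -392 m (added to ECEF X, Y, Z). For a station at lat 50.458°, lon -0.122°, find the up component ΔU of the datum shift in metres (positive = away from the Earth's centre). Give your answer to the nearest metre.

ΔU = -138 m

The local up (radial) axis is (cos φ cos λ, cos φ sin λ, sin φ), giving ΔU = 164.254 + 0.061 − 302.294 = -137.98 m.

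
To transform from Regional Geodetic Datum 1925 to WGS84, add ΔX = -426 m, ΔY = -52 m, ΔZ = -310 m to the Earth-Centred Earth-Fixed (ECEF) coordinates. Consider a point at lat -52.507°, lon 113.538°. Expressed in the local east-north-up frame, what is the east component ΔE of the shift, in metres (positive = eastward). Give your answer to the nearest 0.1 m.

ΔE = 411.3 m

At φ = -52.507°, λ = 113.538°: sin φ = -0.793428, cos φ = 0.608664, sin λ = 0.916795, cos λ = -0.399357.
ΔE = −sin λ·ΔX + cos λ·ΔY = −(0.916795)·(-426) + (-0.399357)·(-52) = 411.32 m.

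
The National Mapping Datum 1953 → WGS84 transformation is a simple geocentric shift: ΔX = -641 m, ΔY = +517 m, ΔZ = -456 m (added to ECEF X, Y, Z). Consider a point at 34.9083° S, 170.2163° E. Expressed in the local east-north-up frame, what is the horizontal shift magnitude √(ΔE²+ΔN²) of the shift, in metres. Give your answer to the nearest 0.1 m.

At φ = -34.9083°, λ = 170.2163°: sin φ = -0.572265, cos φ = 0.820069, sin λ = 0.169929, cos λ = -0.985456.
ΔE = −sin λ·ΔX + cos λ·ΔY = −(0.169929)·(-641) + (-0.985456)·(517) = -400.56 m.
ΔN = −sin φ cos λ·ΔX − sin φ sin λ·ΔY + cos φ·ΔZ = −(-0.572265)(-0.985456)(-641) − (-0.572265)(0.169929)(517) + (0.820069)(-456) = 37.81 m.
Horizontal magnitude = √(ΔE² + ΔN²) = √((-400.56)² + 37.81²) = 402.34 m.

402.3 m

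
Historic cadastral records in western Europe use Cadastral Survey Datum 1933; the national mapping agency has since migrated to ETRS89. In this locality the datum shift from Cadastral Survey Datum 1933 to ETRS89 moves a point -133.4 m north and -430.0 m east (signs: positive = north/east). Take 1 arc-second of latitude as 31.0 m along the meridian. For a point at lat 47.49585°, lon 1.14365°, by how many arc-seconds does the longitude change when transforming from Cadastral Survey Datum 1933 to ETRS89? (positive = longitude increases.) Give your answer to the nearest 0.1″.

At latitude 47.49585°, cos φ = 0.675644.
1″ of longitude at this latitude = 31.00 × cos φ = 20.9450 m, so Δλ = -430.0 / 20.9450 = -20.530″.

Δλ = -20.5″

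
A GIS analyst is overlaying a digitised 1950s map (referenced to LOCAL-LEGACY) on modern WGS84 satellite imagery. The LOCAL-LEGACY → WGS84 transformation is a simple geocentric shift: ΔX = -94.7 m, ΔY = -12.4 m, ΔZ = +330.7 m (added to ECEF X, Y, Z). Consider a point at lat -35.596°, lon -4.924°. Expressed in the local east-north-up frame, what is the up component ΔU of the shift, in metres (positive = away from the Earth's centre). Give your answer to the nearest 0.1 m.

ΔU = -268.3 m

The local up (radial) axis is (cos φ cos λ, cos φ sin λ, sin φ), giving ΔU = -76.720 + 0.865 − 192.489 = -268.34 m.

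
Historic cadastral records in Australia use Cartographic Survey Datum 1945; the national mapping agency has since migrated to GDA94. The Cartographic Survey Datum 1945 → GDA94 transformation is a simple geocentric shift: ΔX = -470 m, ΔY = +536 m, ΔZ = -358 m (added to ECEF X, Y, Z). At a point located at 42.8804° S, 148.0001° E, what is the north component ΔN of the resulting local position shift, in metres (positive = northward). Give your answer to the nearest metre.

ΔN = 202 m

At φ = -42.8804°, λ = 148.0001°: sin φ = -0.680470, cos φ = 0.732776, sin λ = 0.529918, cos λ = -0.848049.
ΔN = −sin φ cos λ·ΔX − sin φ sin λ·ΔY + cos φ·ΔZ = −(-0.680470)(-0.848049)(-470) − (-0.680470)(0.529918)(536) + (0.732776)(-358) = 202.17 m.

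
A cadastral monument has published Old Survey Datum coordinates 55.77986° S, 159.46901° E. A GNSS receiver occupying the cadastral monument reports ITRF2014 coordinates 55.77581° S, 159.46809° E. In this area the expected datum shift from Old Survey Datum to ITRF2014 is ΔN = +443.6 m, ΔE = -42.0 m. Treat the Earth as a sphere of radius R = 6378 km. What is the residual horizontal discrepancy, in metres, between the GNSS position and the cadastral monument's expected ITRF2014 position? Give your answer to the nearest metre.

Observed coordinate differences: Δφ = +0.00405°, Δλ = -0.00092°.
Converting to metres (1° lat = 111317 m, cos φ = 0.562374): observed ΔN = 450.8 m, observed ΔE = -57.6 m.
Subtracting the expected shift leaves a residual of 450.8 − (443.6) = 7.2 m north and -57.6 − (-42.0) = -15.6 m east.
Residual distance = √(7.2² + (-15.6)²) = 17.2 m.

17 m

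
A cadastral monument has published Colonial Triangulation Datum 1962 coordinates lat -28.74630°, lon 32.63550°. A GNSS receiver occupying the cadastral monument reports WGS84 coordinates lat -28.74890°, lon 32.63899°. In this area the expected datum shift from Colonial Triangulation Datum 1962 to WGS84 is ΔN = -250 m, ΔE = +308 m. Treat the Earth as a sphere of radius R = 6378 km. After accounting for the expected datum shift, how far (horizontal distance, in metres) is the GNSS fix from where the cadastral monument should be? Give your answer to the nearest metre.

Observed coordinate differences: Δφ = -0.00260°, Δλ = +0.00349°.
Converting to metres (1° lat = 111317 m, cos φ = 0.876758): observed ΔN = -289.4 m, observed ΔE = 340.6 m.
Subtracting the expected shift leaves a residual of -289.4 − (-250) = -39.4 m north and 340.6 − (308) = 32.6 m east.
Residual distance = √((-39.4)² + 32.6²) = 51.2 m.

51 m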